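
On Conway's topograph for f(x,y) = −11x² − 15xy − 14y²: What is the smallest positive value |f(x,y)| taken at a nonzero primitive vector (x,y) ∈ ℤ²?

translate: b→-7 (≡15 mod 22), so (11,15,14)→(11,-7,10)
flip: (11,-7,10)→(10,7,11)
reduced (well bottom): (10,7,11) with a≤c, −a<b≤a
well minimum |f| = |-10| = 10 (negative-definite)

10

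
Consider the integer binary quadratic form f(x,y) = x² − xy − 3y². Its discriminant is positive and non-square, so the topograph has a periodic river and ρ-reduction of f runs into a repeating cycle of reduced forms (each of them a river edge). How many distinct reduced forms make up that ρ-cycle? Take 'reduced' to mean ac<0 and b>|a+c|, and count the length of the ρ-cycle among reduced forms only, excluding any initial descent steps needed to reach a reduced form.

D = 13, ⌊√D⌋ = 3
descent: ρ → (-3,1,1)
descent: ρ → (1,3,-1)  [lands on river]
river: ρ → (-1,3,1)
ρ-cycle length = 2 (tail of 2 descent steps not counted)

2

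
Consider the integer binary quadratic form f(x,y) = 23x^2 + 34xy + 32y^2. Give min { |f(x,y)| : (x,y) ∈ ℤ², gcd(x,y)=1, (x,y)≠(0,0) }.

translate: b→-12 (≡34 mod 46), so (23,34,32)→(23,-12,21)
flip: (23,-12,21)→(21,12,23)
reduced (well bottom): (21,12,23) with a≤c, −a<b≤a
well minimum = a = 21

21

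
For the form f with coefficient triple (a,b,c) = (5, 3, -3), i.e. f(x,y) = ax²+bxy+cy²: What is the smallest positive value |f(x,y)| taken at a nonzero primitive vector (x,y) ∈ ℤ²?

river: ρ → (-3,3,5)
river: ρ → (5,7,-1)
river: ρ → (-1,7,5)
river: ρ → (5,3,-3)
closes: descent 0, river 4
min |a| on river = 1

1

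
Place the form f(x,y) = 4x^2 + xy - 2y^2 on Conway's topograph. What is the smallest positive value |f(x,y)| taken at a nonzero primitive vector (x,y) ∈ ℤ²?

descent: ρ → (-2,3,3)  [lands on river]
river: ρ → (3,3,-2)
river: ρ → (-2,5,1)
river: ρ → (1,5,-2)
closes: descent 1, river 4
min |a| on river = 1

1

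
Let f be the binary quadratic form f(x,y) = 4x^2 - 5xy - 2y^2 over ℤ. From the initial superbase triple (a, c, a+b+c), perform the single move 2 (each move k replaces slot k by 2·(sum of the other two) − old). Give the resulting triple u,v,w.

start (4,-2,-3) = (f(1,0),f(0,1),f(1,1))
replace slot 2: 2·(4+(-3)) − (-2) = 4 → (4,4,-3)

4,4,-3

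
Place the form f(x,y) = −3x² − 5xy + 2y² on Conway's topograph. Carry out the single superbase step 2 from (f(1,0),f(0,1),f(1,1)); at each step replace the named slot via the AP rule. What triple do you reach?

start (-3,2,-6) = (f(1,0),f(0,1),f(1,1))
replace slot 2: 2·((-3)+(-6)) − 2 = -20 → (-3,-20,-6)

-3,-20,-6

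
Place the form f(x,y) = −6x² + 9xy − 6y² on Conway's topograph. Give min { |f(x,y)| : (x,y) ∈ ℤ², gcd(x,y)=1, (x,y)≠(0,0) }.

translate: b→3 (≡-9 mod 12), so (6,-9,6)→(6,3,3)
flip: (6,3,3)→(3,-3,6)
translate: b→3 (≡-3 mod 6), so (3,-3,6)→(3,3,6)
reduced (well bottom): (3,3,6) with a≤c, −a<b≤a
well minimum |f| = |-3| = 3 (negative-definite)

3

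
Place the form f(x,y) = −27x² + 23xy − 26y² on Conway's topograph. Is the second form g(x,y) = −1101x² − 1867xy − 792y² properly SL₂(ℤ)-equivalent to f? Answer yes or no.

D₁ = -2279, D₂ = -2279
f is negative-definite; reduce −f:
−f: flip: (27,-23,26)→(26,23,27)
−f: reduced (well bottom): (26,23,27) with a≤c, −a<b≤a
flip sign back: reduced form of f is (-26,-23,-27)
g is negative-definite; reduce −g:
−g: translate: b→-335 (≡1867 mod 2202), so (1101,1867,792)→(1101,-335,26)
−g: flip: (1101,-335,26)→(26,335,1101)
−g: translate: b→23 (≡335 mod 52), so (26,335,1101)→(26,23,27)
−g: reduced (well bottom): (26,23,27) with a≤c, −a<b≤a
flip sign back: reduced form of g is (-26,-23,-27)
reduced forms (-26, -23, -27) vs (-26, -23, -27) ⇒ equivalent

yes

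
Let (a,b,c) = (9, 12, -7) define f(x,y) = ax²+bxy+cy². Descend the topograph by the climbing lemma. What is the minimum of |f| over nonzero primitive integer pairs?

river: ρ → (-7,16,5)
river: ρ → (5,14,-10)
river: ρ → (-10,6,9)
river: ρ → (9,12,-7)
closes: descent 0, river 4
min |a| on river = 5

5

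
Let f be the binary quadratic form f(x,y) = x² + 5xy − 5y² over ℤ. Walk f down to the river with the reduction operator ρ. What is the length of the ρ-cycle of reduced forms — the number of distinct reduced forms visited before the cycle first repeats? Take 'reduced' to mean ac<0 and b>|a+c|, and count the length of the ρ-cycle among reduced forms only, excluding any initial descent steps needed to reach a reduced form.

D = 45, ⌊√D⌋ = 6
river: ρ → (-5,5,1)
river: ρ → (1,5,-5)
ρ-cycle length = 2 (tail of 0 descent steps not counted)

2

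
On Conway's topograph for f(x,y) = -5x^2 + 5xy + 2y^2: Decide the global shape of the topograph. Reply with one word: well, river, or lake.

D = b²−4ac = 5² − 4·(-5)·2 = 65
D > 0 non-square ⇒ indefinite ⇒ periodic river

river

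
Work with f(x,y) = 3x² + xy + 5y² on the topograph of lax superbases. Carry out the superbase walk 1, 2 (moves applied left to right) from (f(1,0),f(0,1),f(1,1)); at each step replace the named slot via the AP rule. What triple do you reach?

start (3,5,9) = (f(1,0),f(0,1),f(1,1))
replace slot 1: 2·(5+9) − 3 = 25 → (25,5,9)
replace slot 2: 2·(25+9) − 5 = 63 → (25,63,9)

25,63,9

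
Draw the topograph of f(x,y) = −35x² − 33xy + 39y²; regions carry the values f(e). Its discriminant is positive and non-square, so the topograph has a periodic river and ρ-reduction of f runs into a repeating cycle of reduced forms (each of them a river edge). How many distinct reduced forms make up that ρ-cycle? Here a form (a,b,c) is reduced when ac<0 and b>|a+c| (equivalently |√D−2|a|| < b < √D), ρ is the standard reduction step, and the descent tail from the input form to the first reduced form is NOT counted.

D = 6549, ⌊√D⌋ = 80
descent: ρ → (39,33,-35)  [lands on river]
river: ρ → (-35,37,37)
river: ρ → (37,37,-35)
river: ρ → (-35,33,39)
river: ρ → (39,45,-29)
river: ρ → (-29,71,13)
river: ρ → (13,59,-59)
river: ρ → (-59,59,13)
river: ρ → (13,71,-29)
river: ρ → (-29,45,39)
ρ-cycle length = 10 (tail of 1 descent step not counted)

10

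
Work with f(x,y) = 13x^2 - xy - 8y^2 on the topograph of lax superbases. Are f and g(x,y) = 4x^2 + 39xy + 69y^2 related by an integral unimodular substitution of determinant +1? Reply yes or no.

D₁ = 417, D₂ = 417
river cycle of f (length 18): (-8, 17, 4), (4, 15, -12), (-12, 9, 7), (7, 19, -2), (-2, 17, 16), (16, 15, -3), (-3, 15, 16), (16, 17, -2), (-2, 19, 7), (7, 9, -12), … (8 more)
river cycle of g (length 18): (4, 15, -12), (-12, 9, 7), (7, 19, -2), (-2, 17, 16), (16, 15, -3), (-3, 15, 16), (16, 17, -2), (-2, 19, 7), (7, 9, -12), (-12, 15, 4), … (8 more)
cycles coincide ⇒ equivalent

yes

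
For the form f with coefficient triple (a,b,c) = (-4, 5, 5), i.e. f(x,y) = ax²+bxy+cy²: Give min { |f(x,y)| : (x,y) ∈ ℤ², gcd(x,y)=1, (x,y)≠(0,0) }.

river: ρ → (5,5,-4)
river: ρ → (-4,3,6)
river: ρ → (6,9,-1)
river: ρ → (-1,9,6)
river: ρ → (6,3,-4)
river: ρ → (-4,5,5)
closes: descent 0, river 6
min |a| on river = 1

1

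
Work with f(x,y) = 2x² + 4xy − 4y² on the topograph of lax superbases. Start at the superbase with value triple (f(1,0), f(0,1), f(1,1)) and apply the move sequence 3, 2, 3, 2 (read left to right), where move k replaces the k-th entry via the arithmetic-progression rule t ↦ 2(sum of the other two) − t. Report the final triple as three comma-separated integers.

start (2,-4,2) = (f(1,0),f(0,1),f(1,1))
replace slot 3: 2·(2+(-4)) − 2 = -6 → (2,-4,-6)
replace slot 2: 2·(2+(-6)) − (-4) = -4 → (2,-4,-6)
replace slot 3: 2·(2+(-4)) − (-6) = 2 → (2,-4,2)
replace slot 2: 2·(2+2) − (-4) = 12 → (2,12,2)

2,12,2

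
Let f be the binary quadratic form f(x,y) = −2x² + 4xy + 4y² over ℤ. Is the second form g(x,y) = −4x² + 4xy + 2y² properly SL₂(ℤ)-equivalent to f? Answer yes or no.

D₁ = 48, D₂ = 48
river cycle of f (length 2): (4, 4, -2), (-2, 4, 4)
river cycle of g (length 2): (2, 4, -4), (-4, 4, 2)
cycles differ ⇒ inequivalent

no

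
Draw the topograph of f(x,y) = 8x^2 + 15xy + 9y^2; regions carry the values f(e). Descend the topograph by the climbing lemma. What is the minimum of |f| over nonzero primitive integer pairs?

translate: b→-1 (≡15 mod 16), so (8,15,9)→(8,-1,2)
flip: (8,-1,2)→(2,1,8)
reduced (well bottom): (2,1,8) with a≤c, −a<b≤a
well minimum = a = 2

2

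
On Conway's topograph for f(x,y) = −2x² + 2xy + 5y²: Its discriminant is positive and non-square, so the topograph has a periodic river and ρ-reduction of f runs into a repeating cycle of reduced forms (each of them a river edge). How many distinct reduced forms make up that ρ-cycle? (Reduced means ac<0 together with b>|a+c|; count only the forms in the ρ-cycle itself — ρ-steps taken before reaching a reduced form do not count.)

D = 44, ⌊√D⌋ = 6
descent: ρ → (5,-2,-2)
descent: ρ → (-2,6,1)  [lands on river]
river: ρ → (1,6,-2)
ρ-cycle length = 2 (tail of 2 descent steps not counted)

2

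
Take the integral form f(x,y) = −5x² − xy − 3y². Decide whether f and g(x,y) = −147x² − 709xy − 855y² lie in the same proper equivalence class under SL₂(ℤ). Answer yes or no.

D₁ = -59, D₂ = -59
f is negative-definite; reduce −f:
−f: flip: (5,1,3)→(3,-1,5)
−f: reduced (well bottom): (3,-1,5) with a≤c, −a<b≤a
flip sign back: reduced form of f is (-3,1,-5)
g is negative-definite; reduce −g:
−g: translate: b→121 (≡709 mod 294), so (147,709,855)→(147,121,25)
−g: flip: (147,121,25)→(25,-121,147)
−g: translate: b→-21 (≡-121 mod 50), so (25,-121,147)→(25,-21,5)
−g: flip: (25,-21,5)→(5,21,25)
−g: translate: b→1 (≡21 mod 10), so (5,21,25)→(5,1,3)
−g: flip: (5,1,3)→(3,-1,5)
−g: reduced (well bottom): (3,-1,5) with a≤c, −a<b≤a
flip sign back: reduced form of g is (-3,1,-5)
reduced forms (-3, 1, -5) vs (-3, 1, -5) ⇒ equivalent

yes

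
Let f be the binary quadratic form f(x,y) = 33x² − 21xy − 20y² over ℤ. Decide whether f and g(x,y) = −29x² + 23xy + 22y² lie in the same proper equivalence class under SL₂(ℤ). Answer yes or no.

D₁ = 3081, D₂ = 3081
river cycle of f (length 10): (-20, 21, 33), (33, 45, -8), (-8, 51, 15), (15, 39, -26), (-26, 13, 28), (28, 43, -11), (-11, 45, 24), (24, 51, -5), (-5, 49, 34), (34, 19, -20)
river cycle of g (length 14): (22, 21, -30), (-30, 39, 13), (13, 39, -30), (-30, 21, 22), (22, 23, -29), (-29, 35, 16), (16, 29, -35), (-35, 41, 10), (10, 39, -39), (-39, 39, 10), … (4 more)
cycles differ ⇒ inequivalent

no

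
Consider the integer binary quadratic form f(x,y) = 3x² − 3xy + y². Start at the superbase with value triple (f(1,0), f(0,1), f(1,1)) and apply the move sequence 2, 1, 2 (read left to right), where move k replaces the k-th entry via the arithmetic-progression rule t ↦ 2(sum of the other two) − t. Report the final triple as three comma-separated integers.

start (3,1,1) = (f(1,0),f(0,1),f(1,1))
replace slot 2: 2·(3+1) − 1 = 7 → (3,7,1)
replace slot 1: 2·(7+1) − 3 = 13 → (13,7,1)
replace slot 2: 2·(13+1) − 7 = 21 → (13,21,1)

13,21,1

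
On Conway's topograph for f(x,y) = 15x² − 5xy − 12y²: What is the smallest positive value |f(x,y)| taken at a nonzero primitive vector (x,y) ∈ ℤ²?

descent: ρ → (-12,5,15)  [lands on river]
river: ρ → (15,25,-2)
river: ρ → (-2,27,2)
river: ρ → (2,25,-15)
river: ρ → (-15,5,12)
river: ρ → (12,19,-8)
river: ρ → (-8,13,18)
river: ρ → (18,23,-3)
river: ρ → (-3,25,10)
river: ρ → (10,15,-13)
river: ρ → (-13,11,12)
river: ρ → (12,13,-12)
river: ρ → (-12,11,13)
river: ρ → (13,15,-10)
river: ρ → (-10,25,3)
river: ρ → (3,23,-18)
river: ρ → (-18,13,8)
river: ρ → (8,19,-12)
closes: descent 1, river 18
min |a| on river = 2

2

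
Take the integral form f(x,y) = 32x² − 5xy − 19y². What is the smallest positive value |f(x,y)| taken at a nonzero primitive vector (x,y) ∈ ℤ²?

descent: ρ → (-19,43,8)  [lands on river]
river: ρ → (8,37,-34)
river: ρ → (-34,31,11)
river: ρ → (11,35,-28)
river: ρ → (-28,21,18)
river: ρ → (18,15,-31)
river: ρ → (-31,47,2)
river: ρ → (2,49,-7)
river: ρ → (-7,49,2)
river: ρ → (2,47,-31)
river: ρ → (-31,15,18)
river: ρ → (18,21,-28)
river: ρ → (-28,35,11)
river: ρ → (11,31,-34)
river: ρ → (-34,37,8)
river: ρ → (8,43,-19)
river: ρ → (-19,33,18)
river: ρ → (18,39,-13)
river: ρ → (-13,39,18)
river: ρ → (18,33,-19)
closes: descent 1, river 20
min |a| on river = 2

2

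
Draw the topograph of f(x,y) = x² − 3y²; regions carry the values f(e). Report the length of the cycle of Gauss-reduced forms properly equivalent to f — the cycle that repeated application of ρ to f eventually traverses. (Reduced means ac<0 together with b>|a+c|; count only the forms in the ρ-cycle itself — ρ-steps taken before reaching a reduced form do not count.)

D = 12, ⌊√D⌋ = 3
descent: ρ → (-3,0,1)
descent: ρ → (1,2,-2)  [lands on river]
river: ρ → (-2,2,1)
ρ-cycle length = 2 (tail of 2 descent steps not counted)

2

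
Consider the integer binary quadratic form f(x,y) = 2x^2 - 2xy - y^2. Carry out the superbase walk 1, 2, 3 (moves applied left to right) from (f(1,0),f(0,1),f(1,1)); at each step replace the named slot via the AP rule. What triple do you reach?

start (2,-1,-1) = (f(1,0),f(0,1),f(1,1))
replace slot 1: 2·((-1)+(-1)) − 2 = -6 → (-6,-1,-1)
replace slot 2: 2·((-6)+(-1)) − (-1) = -13 → (-6,-13,-1)
replace slot 3: 2·((-6)+(-13)) − (-1) = -37 → (-6,-13,-37)

-6,-13,-37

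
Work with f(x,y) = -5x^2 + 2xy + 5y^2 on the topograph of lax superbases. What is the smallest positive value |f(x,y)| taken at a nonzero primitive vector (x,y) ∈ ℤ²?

river: ρ → (5,8,-2)
river: ρ → (-2,8,5)
river: ρ → (5,2,-5)
river: ρ → (-5,8,2)
river: ρ → (2,8,-5)
river: ρ → (-5,2,5)
closes: descent 0, river 6
min |a| on river = 2

2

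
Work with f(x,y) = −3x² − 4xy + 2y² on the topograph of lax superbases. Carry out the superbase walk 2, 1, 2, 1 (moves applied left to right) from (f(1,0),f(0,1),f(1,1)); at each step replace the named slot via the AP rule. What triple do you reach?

start (-3,2,-5) = (f(1,0),f(0,1),f(1,1))
replace slot 2: 2·((-3)+(-5)) − 2 = -18 → (-3,-18,-5)
replace slot 1: 2·((-18)+(-5)) − (-3) = -43 → (-43,-18,-5)
replace slot 2: 2·((-43)+(-5)) − (-18) = -78 → (-43,-78,-5)
replace slot 1: 2·((-78)+(-5)) − (-43) = -123 → (-123,-78,-5)

-123,-78,-5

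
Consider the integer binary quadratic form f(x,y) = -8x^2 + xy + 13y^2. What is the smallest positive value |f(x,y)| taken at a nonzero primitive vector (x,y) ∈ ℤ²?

descent: ρ → (13,-1,-8)
descent: ρ → (-8,17,4)  [lands on river]
river: ρ → (4,15,-12)
river: ρ → (-12,9,7)
river: ρ → (7,19,-2)
river: ρ → (-2,17,16)
river: ρ → (16,15,-3)
river: ρ → (-3,15,16)
river: ρ → (16,17,-2)
river: ρ → (-2,19,7)
river: ρ → (7,9,-12)
river: ρ → (-12,15,4)
river: ρ → (4,17,-8)
river: ρ → (-8,15,6)
river: ρ → (6,9,-14)
river: ρ → (-14,19,1)
river: ρ → (1,19,-14)
river: ρ → (-14,9,6)
river: ρ → (6,15,-8)
closes: descent 2, river 18
min |a| on river = 1

1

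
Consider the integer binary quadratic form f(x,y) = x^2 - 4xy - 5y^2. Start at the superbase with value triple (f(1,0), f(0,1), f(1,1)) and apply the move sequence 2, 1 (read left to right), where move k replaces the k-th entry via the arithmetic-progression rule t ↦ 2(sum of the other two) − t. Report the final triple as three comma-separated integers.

start (1,-5,-8) = (f(1,0),f(0,1),f(1,1))
replace slot 2: 2·(1+(-8)) − (-5) = -9 → (1,-9,-8)
replace slot 1: 2·((-9)+(-8)) − 1 = -35 → (-35,-9,-8)

-35,-9,-8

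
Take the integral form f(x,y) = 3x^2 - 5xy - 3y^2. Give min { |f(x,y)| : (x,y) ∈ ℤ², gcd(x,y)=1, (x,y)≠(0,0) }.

descent: ρ → (-3,5,3)  [lands on river]
river: ρ → (3,7,-1)
river: ρ → (-1,7,3)
river: ρ → (3,5,-3)
river: ρ → (-3,7,1)
river: ρ → (1,7,-3)
closes: descent 1, river 6
min |a| on river = 1

1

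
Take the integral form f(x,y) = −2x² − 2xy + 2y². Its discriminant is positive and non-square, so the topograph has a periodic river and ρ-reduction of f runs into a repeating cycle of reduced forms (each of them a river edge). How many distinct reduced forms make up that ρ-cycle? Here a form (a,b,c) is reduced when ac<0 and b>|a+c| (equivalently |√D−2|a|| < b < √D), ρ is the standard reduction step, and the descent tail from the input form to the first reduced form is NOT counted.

D = 20, ⌊√D⌋ = 4
descent: ρ → (2,2,-2)  [lands on river]
river: ρ → (-2,2,2)
ρ-cycle length = 2 (tail of 1 descent step not counted)

2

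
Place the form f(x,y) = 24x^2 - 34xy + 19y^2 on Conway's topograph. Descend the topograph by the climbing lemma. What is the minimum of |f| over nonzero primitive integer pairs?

translate: b→14 (≡-34 mod 48), so (24,-34,19)→(24,14,9)
flip: (24,14,9)→(9,-14,24)
translate: b→4 (≡-14 mod 18), so (9,-14,24)→(9,4,19)
reduced (well bottom): (9,4,19) with a≤c, −a<b≤a
well minimum = a = 9

9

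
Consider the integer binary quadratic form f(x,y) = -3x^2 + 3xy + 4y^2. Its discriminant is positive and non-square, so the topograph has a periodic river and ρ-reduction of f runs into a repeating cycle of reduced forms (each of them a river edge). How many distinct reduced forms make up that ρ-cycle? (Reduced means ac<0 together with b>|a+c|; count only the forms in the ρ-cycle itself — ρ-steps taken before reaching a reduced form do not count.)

D = 57, ⌊√D⌋ = 7
river: ρ → (4,5,-2)
river: ρ → (-2,7,1)
river: ρ → (1,7,-2)
river: ρ → (-2,5,4)
river: ρ → (4,3,-3)
river: ρ → (-3,3,4)
ρ-cycle length = 6 (tail of 0 descent steps not counted)

6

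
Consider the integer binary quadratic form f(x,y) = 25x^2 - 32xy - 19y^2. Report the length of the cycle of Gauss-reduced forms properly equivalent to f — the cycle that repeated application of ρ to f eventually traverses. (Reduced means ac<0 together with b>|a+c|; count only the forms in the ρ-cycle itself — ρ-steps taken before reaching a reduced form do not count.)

D = 2924, ⌊√D⌋ = 54
descent: ρ → (-19,32,25)  [lands on river]
river: ρ → (25,18,-26)
river: ρ → (-26,34,17)
river: ρ → (17,34,-26)
river: ρ → (-26,18,25)
river: ρ → (25,32,-19)
river: ρ → (-19,44,13)
river: ρ → (13,34,-34)
river: ρ → (-34,34,13)
river: ρ → (13,44,-19)
ρ-cycle length = 10 (tail of 1 descent step not counted)

10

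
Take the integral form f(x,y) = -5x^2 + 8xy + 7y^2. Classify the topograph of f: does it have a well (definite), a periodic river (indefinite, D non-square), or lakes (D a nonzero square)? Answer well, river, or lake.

D = b²−4ac = 8² − 4·(-5)·7 = 204
D > 0 non-square ⇒ indefinite ⇒ periodic river

river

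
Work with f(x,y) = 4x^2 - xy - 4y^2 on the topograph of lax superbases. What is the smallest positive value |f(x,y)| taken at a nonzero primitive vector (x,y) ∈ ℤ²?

descent: ρ → (-4,1,4)  [lands on river]
river: ρ → (4,7,-1)
river: ρ → (-1,7,4)
river: ρ → (4,1,-4)
river: ρ → (-4,7,1)
river: ρ → (1,7,-4)
closes: descent 1, river 6
min |a| on river = 1

1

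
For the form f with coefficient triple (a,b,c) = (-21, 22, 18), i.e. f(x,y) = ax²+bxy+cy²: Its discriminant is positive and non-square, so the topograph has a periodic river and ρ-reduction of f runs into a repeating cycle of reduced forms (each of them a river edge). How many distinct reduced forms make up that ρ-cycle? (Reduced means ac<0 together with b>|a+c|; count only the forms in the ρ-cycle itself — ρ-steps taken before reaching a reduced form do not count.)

D = 1996, ⌊√D⌋ = 44
river: ρ → (18,14,-25)
river: ρ → (-25,36,7)
river: ρ → (7,34,-30)
river: ρ → (-30,26,11)
river: ρ → (11,40,-9)
river: ρ → (-9,32,27)
river: ρ → (27,22,-14)
river: ρ → (-14,34,15)
river: ρ → (15,26,-22)
river: ρ → (-22,18,19)
river: ρ → (19,20,-21)
river: ρ → (-21,22,18)
ρ-cycle length = 12 (tail of 0 descent steps not counted)

12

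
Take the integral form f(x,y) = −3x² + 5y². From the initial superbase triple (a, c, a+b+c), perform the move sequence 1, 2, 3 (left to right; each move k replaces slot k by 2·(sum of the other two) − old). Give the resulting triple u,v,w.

start (-3,5,2) = (f(1,0),f(0,1),f(1,1))
replace slot 1: 2·(5+2) − (-3) = 17 → (17,5,2)
replace slot 2: 2·(17+2) − 5 = 33 → (17,33,2)
replace slot 3: 2·(17+33) − 2 = 98 → (17,33,98)

17,33,98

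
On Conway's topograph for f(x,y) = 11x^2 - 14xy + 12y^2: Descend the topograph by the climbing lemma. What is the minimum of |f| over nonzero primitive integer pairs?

translate: b→8 (≡-14 mod 22), so (11,-14,12)→(11,8,9)
flip: (11,8,9)→(9,-8,11)
reduced (well bottom): (9,-8,11) with a≤c, −a<b≤a
well minimum = a = 9

9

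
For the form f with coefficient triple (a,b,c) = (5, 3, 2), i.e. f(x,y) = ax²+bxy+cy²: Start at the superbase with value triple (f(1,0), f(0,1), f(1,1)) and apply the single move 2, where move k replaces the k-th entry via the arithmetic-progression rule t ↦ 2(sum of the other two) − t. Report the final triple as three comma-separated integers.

start (5,2,10) = (f(1,0),f(0,1),f(1,1))
replace slot 2: 2·(5+10) − 2 = 28 → (5,28,10)

5,28,10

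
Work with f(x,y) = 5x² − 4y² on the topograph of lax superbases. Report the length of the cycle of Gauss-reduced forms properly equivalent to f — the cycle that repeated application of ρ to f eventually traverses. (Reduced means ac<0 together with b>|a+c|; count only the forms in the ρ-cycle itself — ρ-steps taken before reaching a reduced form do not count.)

D = 80, ⌊√D⌋ = 8
descent: ρ → (-4,8,1)  [lands on river]
river: ρ → (1,8,-4)
ρ-cycle length = 2 (tail of 1 descent step not counted)

2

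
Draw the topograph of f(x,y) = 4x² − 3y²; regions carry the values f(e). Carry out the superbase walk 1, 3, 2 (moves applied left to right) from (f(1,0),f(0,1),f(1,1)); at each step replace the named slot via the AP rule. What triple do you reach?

start (4,-3,1) = (f(1,0),f(0,1),f(1,1))
replace slot 1: 2·((-3)+1) − 4 = -8 → (-8,-3,1)
replace slot 3: 2·((-8)+(-3)) − 1 = -23 → (-8,-3,-23)
replace slot 2: 2·((-8)+(-23)) − (-3) = -59 → (-8,-59,-23)

-8,-59,-23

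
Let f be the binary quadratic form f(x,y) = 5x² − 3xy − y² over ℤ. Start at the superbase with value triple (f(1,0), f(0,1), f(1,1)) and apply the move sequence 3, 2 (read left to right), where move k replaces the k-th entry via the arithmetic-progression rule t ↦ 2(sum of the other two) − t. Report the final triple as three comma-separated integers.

start (5,-1,1) = (f(1,0),f(0,1),f(1,1))
replace slot 3: 2·(5+(-1)) − 1 = 7 → (5,-1,7)
replace slot 2: 2·(5+7) − (-1) = 25 → (5,25,7)

5,25,7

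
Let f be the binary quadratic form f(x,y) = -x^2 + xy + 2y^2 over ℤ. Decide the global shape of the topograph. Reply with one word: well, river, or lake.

D = b²−4ac = 1² − 4·(-1)·2 = 9
D = 3² is a perfect square ⇒ form factors over ℤ ⇒ lakes

lake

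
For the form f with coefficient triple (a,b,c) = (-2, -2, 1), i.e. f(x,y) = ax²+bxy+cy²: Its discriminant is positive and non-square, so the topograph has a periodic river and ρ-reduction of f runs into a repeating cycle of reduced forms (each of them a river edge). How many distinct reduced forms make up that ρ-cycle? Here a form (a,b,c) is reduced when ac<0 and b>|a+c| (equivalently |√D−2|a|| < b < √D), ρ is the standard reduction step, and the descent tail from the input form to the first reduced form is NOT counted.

D = 12, ⌊√D⌋ = 3
descent: ρ → (1,2,-2)  [lands on river]
river: ρ → (-2,2,1)
ρ-cycle length = 2 (tail of 1 descent step not counted)

2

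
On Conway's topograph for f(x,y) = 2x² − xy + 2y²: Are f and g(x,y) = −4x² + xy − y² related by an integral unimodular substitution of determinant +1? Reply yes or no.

D₁ = -15, D₂ = -15
f: flip: (2,-1,2)→(2,1,2)
f: reduced (well bottom): (2,1,2) with a≤c, −a<b≤a
g is negative-definite; reduce −g:
−g: flip: (4,-1,1)→(1,1,4)
−g: reduced (well bottom): (1,1,4) with a≤c, −a<b≤a
flip sign back: reduced form of g is (-1,-1,-4)
reduced forms (2, 1, 2) vs (-1, -1, -4) ⇒ inequivalent

no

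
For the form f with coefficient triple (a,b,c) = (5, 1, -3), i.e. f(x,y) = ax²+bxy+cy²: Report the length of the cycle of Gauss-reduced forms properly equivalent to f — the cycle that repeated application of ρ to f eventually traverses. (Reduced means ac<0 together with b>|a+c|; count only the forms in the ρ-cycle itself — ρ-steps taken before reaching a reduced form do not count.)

D = 61, ⌊√D⌋ = 7
descent: ρ → (-3,5,3)  [lands on river]
river: ρ → (3,7,-1)
river: ρ → (-1,7,3)
river: ρ → (3,5,-3)
river: ρ → (-3,7,1)
river: ρ → (1,7,-3)
ρ-cycle length = 6 (tail of 1 descent step not counted)

6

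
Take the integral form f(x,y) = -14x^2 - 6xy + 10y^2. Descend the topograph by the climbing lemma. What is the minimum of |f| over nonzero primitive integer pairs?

descent: ρ → (10,6,-14)  [lands on river]
river: ρ → (-14,22,2)
river: ρ → (2,22,-14)
river: ρ → (-14,6,10)
river: ρ → (10,14,-10)
river: ρ → (-10,6,14)
river: ρ → (14,22,-2)
river: ρ → (-2,22,14)
river: ρ → (14,6,-10)
river: ρ → (-10,14,10)
closes: descent 1, river 10
min |a| on river = 2

2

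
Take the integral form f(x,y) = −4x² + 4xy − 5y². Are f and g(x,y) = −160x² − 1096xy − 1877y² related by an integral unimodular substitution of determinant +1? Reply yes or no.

D₁ = -64, D₂ = -64
f is negative-definite; reduce −f:
−f: translate: b→4 (≡-4 mod 8), so (4,-4,5)→(4,4,5)
−f: reduced (well bottom): (4,4,5) with a≤c, −a<b≤a
flip sign back: reduced form of f is (-4,-4,-5)
g is negative-definite; reduce −g:
−g: translate: b→136 (≡1096 mod 320), so (160,1096,1877)→(160,136,29)
−g: flip: (160,136,29)→(29,-136,160)
−g: translate: b→-20 (≡-136 mod 58), so (29,-136,160)→(29,-20,4)
−g: flip: (29,-20,4)→(4,20,29)
−g: translate: b→4 (≡20 mod 8), so (4,20,29)→(4,4,5)
−g: reduced (well bottom): (4,4,5) with a≤c, −a<b≤a
flip sign back: reduced form of g is (-4,-4,-5)
reduced forms (-4, -4, -5) vs (-4, -4, -5) ⇒ equivalent

yes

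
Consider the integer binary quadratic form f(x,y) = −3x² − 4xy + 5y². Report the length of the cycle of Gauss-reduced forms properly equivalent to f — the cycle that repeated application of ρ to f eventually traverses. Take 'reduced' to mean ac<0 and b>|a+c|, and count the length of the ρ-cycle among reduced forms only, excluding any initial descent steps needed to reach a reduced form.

D = 76, ⌊√D⌋ = 8
descent: ρ → (5,4,-3)  [lands on river]
river: ρ → (-3,8,1)
river: ρ → (1,8,-3)
river: ρ → (-3,4,5)
river: ρ → (5,6,-2)
river: ρ → (-2,6,5)
ρ-cycle length = 6 (tail of 1 descent step not counted)

6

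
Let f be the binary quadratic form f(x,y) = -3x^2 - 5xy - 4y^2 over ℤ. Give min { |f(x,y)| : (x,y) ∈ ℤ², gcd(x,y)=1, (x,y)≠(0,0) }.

translate: b→-1 (≡5 mod 6), so (3,5,4)→(3,-1,2)
flip: (3,-1,2)→(2,1,3)
reduced (well bottom): (2,1,3) with a≤c, −a<b≤a
well minimum |f| = |-2| = 2 (negative-definite)

2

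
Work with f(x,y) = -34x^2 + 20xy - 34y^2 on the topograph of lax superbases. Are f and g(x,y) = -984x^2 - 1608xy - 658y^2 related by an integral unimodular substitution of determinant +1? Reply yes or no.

D₁ = -4224, D₂ = -4224
f is negative-definite; reduce −f:
−f: flip: (34,-20,34)→(34,20,34)
−f: reduced (well bottom): (34,20,34) with a≤c, −a<b≤a
flip sign back: reduced form of f is (-34,-20,-34)
g is negative-definite; reduce −g:
−g: translate: b→-360 (≡1608 mod 1968), so (984,1608,658)→(984,-360,34)
−g: flip: (984,-360,34)→(34,360,984)
−g: translate: b→20 (≡360 mod 68), so (34,360,984)→(34,20,34)
−g: reduced (well bottom): (34,20,34) with a≤c, −a<b≤a
flip sign back: reduced form of g is (-34,-20,-34)
reduced forms (-34, -20, -34) vs (-34, -20, -34) ⇒ equivalent

yes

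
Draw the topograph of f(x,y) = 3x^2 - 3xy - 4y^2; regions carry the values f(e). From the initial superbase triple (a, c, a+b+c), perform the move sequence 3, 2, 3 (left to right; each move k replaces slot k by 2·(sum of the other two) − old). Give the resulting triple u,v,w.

start (3,-4,-4) = (f(1,0),f(0,1),f(1,1))
replace slot 3: 2·(3+(-4)) − (-4) = 2 → (3,-4,2)
replace slot 2: 2·(3+2) − (-4) = 14 → (3,14,2)
replace slot 3: 2·(3+14) − 2 = 32 → (3,14,32)

3,14,32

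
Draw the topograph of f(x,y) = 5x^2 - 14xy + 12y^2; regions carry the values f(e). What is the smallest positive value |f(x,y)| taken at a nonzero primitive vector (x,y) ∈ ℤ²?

translate: b→-4 (≡-14 mod 10), so (5,-14,12)→(5,-4,3)
flip: (5,-4,3)→(3,4,5)
translate: b→-2 (≡4 mod 6), so (3,4,5)→(3,-2,4)
reduced (well bottom): (3,-2,4) with a≤c, −a<b≤a
well minimum = a = 3

3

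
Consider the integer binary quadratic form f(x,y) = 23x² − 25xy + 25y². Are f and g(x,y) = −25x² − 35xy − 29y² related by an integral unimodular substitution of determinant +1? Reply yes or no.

D₁ = -1675, D₂ = -1675
f: translate: b→21 (≡-25 mod 46), so (23,-25,25)→(23,21,23)
f: reduced (well bottom): (23,21,23) with a≤c, −a<b≤a
g is negative-definite; reduce −g:
−g: translate: b→-15 (≡35 mod 50), so (25,35,29)→(25,-15,19)
−g: flip: (25,-15,19)→(19,15,25)
−g: reduced (well bottom): (19,15,25) with a≤c, −a<b≤a
flip sign back: reduced form of g is (-19,-15,-25)
reduced forms (23, 21, 23) vs (-19, -15, -25) ⇒ inequivalent

no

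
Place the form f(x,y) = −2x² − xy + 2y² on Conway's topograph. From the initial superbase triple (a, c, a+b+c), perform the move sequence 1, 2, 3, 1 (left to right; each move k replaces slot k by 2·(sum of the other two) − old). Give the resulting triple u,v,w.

start (-2,2,-1) = (f(1,0),f(0,1),f(1,1))
replace slot 1: 2·(2+(-1)) − (-2) = 4 → (4,2,-1)
replace slot 2: 2·(4+(-1)) − 2 = 4 → (4,4,-1)
replace slot 3: 2·(4+4) − (-1) = 17 → (4,4,17)
replace slot 1: 2·(4+17) − 4 = 38 → (38,4,17)

38,4,17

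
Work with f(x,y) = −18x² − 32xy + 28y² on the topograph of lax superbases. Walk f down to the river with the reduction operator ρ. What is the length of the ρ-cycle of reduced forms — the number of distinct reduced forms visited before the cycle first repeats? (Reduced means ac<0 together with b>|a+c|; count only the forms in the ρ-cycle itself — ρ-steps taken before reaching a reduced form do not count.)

D = 3040, ⌊√D⌋ = 55
descent: ρ → (28,32,-18)  [lands on river]
river: ρ → (-18,40,20)
river: ρ → (20,40,-18)
river: ρ → (-18,32,28)
river: ρ → (28,24,-22)
river: ρ → (-22,20,30)
river: ρ → (30,40,-12)
river: ρ → (-12,32,42)
river: ρ → (42,52,-2)
river: ρ → (-2,52,42)
river: ρ → (42,32,-12)
river: ρ → (-12,40,30)
river: ρ → (30,20,-22)
river: ρ → (-22,24,28)
ρ-cycle length = 14 (tail of 1 descent step not counted)

14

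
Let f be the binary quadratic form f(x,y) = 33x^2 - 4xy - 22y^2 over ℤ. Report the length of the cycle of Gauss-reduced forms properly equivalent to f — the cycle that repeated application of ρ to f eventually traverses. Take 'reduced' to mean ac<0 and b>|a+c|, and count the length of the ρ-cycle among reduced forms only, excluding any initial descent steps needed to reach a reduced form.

D = 2920, ⌊√D⌋ = 54
descent: ρ → (-22,48,7)  [lands on river]
river: ρ → (7,50,-15)
river: ρ → (-15,40,22)
river: ρ → (22,48,-7)
river: ρ → (-7,50,15)
river: ρ → (15,40,-22)
ρ-cycle length = 6 (tail of 1 descent step not counted)

6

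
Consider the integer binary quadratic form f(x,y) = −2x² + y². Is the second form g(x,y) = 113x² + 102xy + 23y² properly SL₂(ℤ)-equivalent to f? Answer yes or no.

D₁ = 8, D₂ = 8
river cycle of f (length 2): (1, 2, -1), (-1, 2, 1)
river cycle of g (length 2): (1, 2, -1), (-1, 2, 1)
cycles coincide ⇒ equivalent

yes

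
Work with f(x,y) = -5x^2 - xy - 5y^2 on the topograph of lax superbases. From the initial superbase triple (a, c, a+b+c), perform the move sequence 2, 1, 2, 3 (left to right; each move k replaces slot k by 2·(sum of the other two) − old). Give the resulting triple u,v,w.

start (-5,-5,-11) = (f(1,0),f(0,1),f(1,1))
replace slot 2: 2·((-5)+(-11)) − (-5) = -27 → (-5,-27,-11)
replace slot 1: 2·((-27)+(-11)) − (-5) = -71 → (-71,-27,-11)
replace slot 2: 2·((-71)+(-11)) − (-27) = -137 → (-71,-137,-11)
replace slot 3: 2·((-71)+(-137)) − (-11) = -405 → (-71,-137,-405)

-71,-137,-405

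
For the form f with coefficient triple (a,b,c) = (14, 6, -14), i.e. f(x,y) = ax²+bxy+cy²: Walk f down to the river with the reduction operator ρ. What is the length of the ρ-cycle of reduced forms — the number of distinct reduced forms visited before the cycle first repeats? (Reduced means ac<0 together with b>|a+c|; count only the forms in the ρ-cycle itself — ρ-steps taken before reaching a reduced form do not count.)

D = 820, ⌊√D⌋ = 28
river: ρ → (-14,22,6)
river: ρ → (6,26,-6)
river: ρ → (-6,22,14)
river: ρ → (14,6,-14)
ρ-cycle length = 4 (tail of 0 descent steps not counted)

4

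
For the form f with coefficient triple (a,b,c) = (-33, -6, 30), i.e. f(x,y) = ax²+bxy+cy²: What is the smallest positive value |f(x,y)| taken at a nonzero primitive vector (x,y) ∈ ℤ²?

descent: ρ → (30,6,-33)  [lands on river]
river: ρ → (-33,60,3)
river: ρ → (3,60,-33)
river: ρ → (-33,6,30)
river: ρ → (30,54,-9)
river: ρ → (-9,54,30)
closes: descent 1, river 6
min |a| on river = 3

3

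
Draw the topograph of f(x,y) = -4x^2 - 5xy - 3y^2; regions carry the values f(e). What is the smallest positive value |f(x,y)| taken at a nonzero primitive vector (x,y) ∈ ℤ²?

translate: b→-3 (≡5 mod 8), so (4,5,3)→(4,-3,2)
flip: (4,-3,2)→(2,3,4)
translate: b→-1 (≡3 mod 4), so (2,3,4)→(2,-1,3)
reduced (well bottom): (2,-1,3) with a≤c, −a<b≤a
well minimum |f| = |-2| = 2 (negative-definite)

2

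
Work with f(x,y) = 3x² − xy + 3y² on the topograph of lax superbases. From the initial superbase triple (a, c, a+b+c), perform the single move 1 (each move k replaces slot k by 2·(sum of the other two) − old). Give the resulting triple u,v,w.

start (3,3,5) = (f(1,0),f(0,1),f(1,1))
replace slot 1: 2·(3+5) − 3 = 13 → (13,3,5)

13,3,5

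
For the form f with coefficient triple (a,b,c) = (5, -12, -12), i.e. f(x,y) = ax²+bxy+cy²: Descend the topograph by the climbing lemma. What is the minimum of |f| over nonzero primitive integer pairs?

descent: ρ → (-12,12,5)  [lands on river]
river: ρ → (5,18,-3)
river: ρ → (-3,18,5)
river: ρ → (5,12,-12)
closes: descent 1, river 4
min |a| on river = 3

3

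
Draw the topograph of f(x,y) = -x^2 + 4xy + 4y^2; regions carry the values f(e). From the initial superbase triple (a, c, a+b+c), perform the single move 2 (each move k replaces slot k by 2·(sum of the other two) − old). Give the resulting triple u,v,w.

start (-1,4,7) = (f(1,0),f(0,1),f(1,1))
replace slot 2: 2·((-1)+7) − 4 = 8 → (-1,8,7)

-1,8,7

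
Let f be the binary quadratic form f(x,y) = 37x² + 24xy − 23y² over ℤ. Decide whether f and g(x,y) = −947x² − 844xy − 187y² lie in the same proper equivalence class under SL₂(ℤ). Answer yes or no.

D₁ = 3980, D₂ = 3980
river cycle of f (length 16): (-23, 22, 38), (38, 54, -7), (-7, 58, 22), (22, 30, -35), (-35, 40, 17), (17, 62, -2), (-2, 62, 17), (17, 40, -35), (-35, 30, 22), (22, 58, -7), … (6 more)
river cycle of g (length 16): (-7, 58, 22), (22, 30, -35), (-35, 40, 17), (17, 62, -2), (-2, 62, 17), (17, 40, -35), (-35, 30, 22), (22, 58, -7), (-7, 54, 38), (38, 22, -23), … (6 more)
cycles coincide ⇒ equivalent

yes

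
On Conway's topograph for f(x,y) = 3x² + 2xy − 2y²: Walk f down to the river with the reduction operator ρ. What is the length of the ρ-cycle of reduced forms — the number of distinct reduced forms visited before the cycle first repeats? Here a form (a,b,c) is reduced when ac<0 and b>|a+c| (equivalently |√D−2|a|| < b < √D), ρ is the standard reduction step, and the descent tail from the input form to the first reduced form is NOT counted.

D = 28, ⌊√D⌋ = 5
river: ρ → (-2,2,3)
river: ρ → (3,4,-1)
river: ρ → (-1,4,3)
river: ρ → (3,2,-2)
ρ-cycle length = 4 (tail of 0 descent steps not counted)

4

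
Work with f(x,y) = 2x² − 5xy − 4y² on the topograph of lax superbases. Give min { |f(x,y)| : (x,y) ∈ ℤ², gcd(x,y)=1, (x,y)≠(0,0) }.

descent: ρ → (-4,5,2)  [lands on river]
river: ρ → (2,7,-1)
river: ρ → (-1,7,2)
river: ρ → (2,5,-4)
river: ρ → (-4,3,3)
river: ρ → (3,3,-4)
closes: descent 1, river 6
min |a| on river = 1

1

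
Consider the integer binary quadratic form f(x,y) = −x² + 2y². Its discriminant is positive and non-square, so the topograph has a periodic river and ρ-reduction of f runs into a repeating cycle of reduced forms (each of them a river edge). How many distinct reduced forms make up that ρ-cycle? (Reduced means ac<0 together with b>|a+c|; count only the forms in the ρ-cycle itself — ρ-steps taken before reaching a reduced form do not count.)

D = 8, ⌊√D⌋ = 2
descent: ρ → (2,0,-1)
descent: ρ → (-1,2,1)  [lands on river]
river: ρ → (1,2,-1)
ρ-cycle length = 2 (tail of 2 descent steps not counted)

2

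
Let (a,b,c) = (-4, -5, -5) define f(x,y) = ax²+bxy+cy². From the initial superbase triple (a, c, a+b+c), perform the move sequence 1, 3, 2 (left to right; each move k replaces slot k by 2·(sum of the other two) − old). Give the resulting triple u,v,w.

start (-4,-5,-14) = (f(1,0),f(0,1),f(1,1))
replace slot 1: 2·((-5)+(-14)) − (-4) = -34 → (-34,-5,-14)
replace slot 3: 2·((-34)+(-5)) − (-14) = -64 → (-34,-5,-64)
replace slot 2: 2·((-34)+(-64)) − (-5) = -191 → (-34,-191,-64)

-34,-191,-64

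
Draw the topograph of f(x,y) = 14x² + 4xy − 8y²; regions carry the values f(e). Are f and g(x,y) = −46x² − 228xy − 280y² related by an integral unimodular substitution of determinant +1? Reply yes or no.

D₁ = 464, D₂ = 464
river cycle of f (length 10): (-8, 12, 10), (10, 8, -10), (-10, 12, 8), (8, 20, -2), (-2, 20, 8), (8, 12, -10), (-10, 8, 10), (10, 12, -8), (-8, 20, 2), (2, 20, -8)
river cycle of g (length 10): (-8, 12, 10), (10, 8, -10), (-10, 12, 8), (8, 20, -2), (-2, 20, 8), (8, 12, -10), (-10, 8, 10), (10, 12, -8), (-8, 20, 2), (2, 20, -8)
cycles coincide ⇒ equivalent

yes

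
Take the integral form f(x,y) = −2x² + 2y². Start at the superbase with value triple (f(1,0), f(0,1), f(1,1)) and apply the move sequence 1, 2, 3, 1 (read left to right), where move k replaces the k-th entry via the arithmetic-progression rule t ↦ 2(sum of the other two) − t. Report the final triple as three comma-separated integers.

start (-2,2,0) = (f(1,0),f(0,1),f(1,1))
replace slot 1: 2·(2+0) − (-2) = 6 → (6,2,0)
replace slot 2: 2·(6+0) − 2 = 10 → (6,10,0)
replace slot 3: 2·(6+10) − 0 = 32 → (6,10,32)
replace slot 1: 2·(10+32) − 6 = 78 → (78,10,32)

78,10,32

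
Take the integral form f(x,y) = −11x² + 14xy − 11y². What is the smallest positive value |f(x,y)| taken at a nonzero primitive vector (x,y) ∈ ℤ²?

translate: b→8 (≡-14 mod 22), so (11,-14,11)→(11,8,8)
flip: (11,8,8)→(8,-8,11)
translate: b→8 (≡-8 mod 16), so (8,-8,11)→(8,8,11)
reduced (well bottom): (8,8,11) with a≤c, −a<b≤a
well minimum |f| = |-8| = 8 (negative-definite)

8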